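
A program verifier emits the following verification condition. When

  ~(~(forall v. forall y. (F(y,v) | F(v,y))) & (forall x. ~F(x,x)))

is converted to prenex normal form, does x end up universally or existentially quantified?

existential

Drive negations inward (¬∀x A ≡ ∃x ¬A, ¬∃x A ≡ ∀x ¬A, De Morgan for ∧/∨):
  (forall v. forall y. (F(y,v) | F(v,y))) | (exists x. F(x,x))
All bound variables are already distinct, so no renaming is needed.
Finally move all quantifiers to the prefix:
  forall v. forall y. exists x. (F(y,v) | F(v,y) | F(x,x))
The quantifier forall x sits under an odd number of negations, so it flips to exists x.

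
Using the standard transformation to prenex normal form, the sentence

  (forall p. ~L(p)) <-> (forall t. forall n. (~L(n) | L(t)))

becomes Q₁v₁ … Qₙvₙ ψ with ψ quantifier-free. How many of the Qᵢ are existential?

First replace A → B with ¬A ∨ B; A ↔ B as (¬A ∨ B) ∧ (¬B ∨ A).
  (~(forall p. ~L(p)) | (forall t. forall n. (~L(n) | L(t)))) & (~(forall t. forall n. (~L(n) | L(t))) | (forall p. ~L(p)))
Drive negations inward (¬∀x A ≡ ∃x ¬A, ¬∃x A ≡ ∀x ¬A, De Morgan for ∧/∨):
  ((exists p. L(p)) | (forall t. forall n. (~L(n) | L(t)))) & ((exists t. exists n. (L(n) & ~L(t))) | (forall p. ~L(p)))
Give each quantifier a distinct variable: t↦w1, n↦v1, p↦y1.
  ((exists p. L(p)) | (forall t. forall n. (~L(n) | L(t)))) & ((exists w1. exists v1. (L(v1) & ~L(w1))) | (forall y1. ~L(y1)))
Extract every quantifier outward, since the variables are now distinct and don't occur free across branches:
  exists p. forall t. forall n. exists w1. exists v1. forall y1. ((L(p) | ~L(n) | L(t)) & (L(v1) & ~L(w1) | ~L(y1)))
The prefix is exists p forall t forall n exists w1 exists v1 forall y1: 3 universal, 3 existential.

3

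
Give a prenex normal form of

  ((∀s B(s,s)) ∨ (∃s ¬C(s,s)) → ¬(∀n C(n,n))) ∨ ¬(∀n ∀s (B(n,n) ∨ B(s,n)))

∃s ∀w1 ∃n ∃x ∃v1 (¬B(s,s) ∧ C(w1,w1) ∨ ¬C(n,n) ∨ ¬B(x,x) ∧ ¬B(v1,x))

First replace A → B with ¬A ∨ B.
  ¬((∀s B(s,s)) ∨ (∃s ¬C(s,s))) ∨ ¬(∀n C(n,n)) ∨ ¬(∀n ∀s (B(n,n) ∨ B(s,n)))
Move each ¬ inward, flipping quantifiers it crosses:
  (∃s ¬B(s,s)) ∧ (∀s C(s,s)) ∨ (∃n ¬C(n,n)) ∨ (∃n ∃s (¬B(n,n) ∧ ¬B(s,n)))
Rename bound variables to avoid capture: s↦w1, n↦x, s↦v1.
  (∃s ¬B(s,s)) ∧ (∀w1 C(w1,w1)) ∨ (∃n ¬C(n,n)) ∨ (∃x ∃v1 (¬B(x,x) ∧ ¬B(v1,x)))
Finally move all quantifiers to the prefix:
  ∃s ∀w1 ∃n ∃x ∃v1 (¬B(s,s) ∧ C(w1,w1) ∨ ¬C(n,n) ∨ ¬B(x,x) ∧ ¬B(v1,x))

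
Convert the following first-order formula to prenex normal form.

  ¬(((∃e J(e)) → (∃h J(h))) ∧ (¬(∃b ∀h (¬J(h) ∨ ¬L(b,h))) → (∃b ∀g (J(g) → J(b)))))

∃e ∀h ∀b ∃u ∀u1 ∃g (J(e) ∧ ¬J(h) ∨ J(u) ∧ L(b,u) ∧ J(g) ∧ ¬J(u1))

First replace A → B with ¬A ∨ B.
  ¬((¬(∃e J(e)) ∨ (∃h J(h))) ∧ (¬¬(∃b ∀h (¬J(h) ∨ ¬L(b,h))) ∨ (∃b ∀g (¬J(g) ∨ J(b)))))
Move each ¬ inward, flipping quantifiers it crosses:
  (∃e J(e)) ∧ (∀h ¬J(h)) ∨ (∀b ∃h (J(h) ∧ L(b,h))) ∧ (∀b ∃g (J(g) ∧ ¬J(b)))
Standardize variables apart so no two quantifiers bind the same name: h↦u, b↦u1.
  (∃e J(e)) ∧ (∀h ¬J(h)) ∨ (∀b ∃u (J(u) ∧ L(b,u))) ∧ (∀u1 ∃g (J(g) ∧ ¬J(u1)))
Finally move all quantifiers to the prefix:
  ∃e ∀h ∀b ∃u ∀u1 ∃g (J(e) ∧ ¬J(h) ∨ J(u) ∧ L(b,u) ∧ J(g) ∧ ¬J(u1))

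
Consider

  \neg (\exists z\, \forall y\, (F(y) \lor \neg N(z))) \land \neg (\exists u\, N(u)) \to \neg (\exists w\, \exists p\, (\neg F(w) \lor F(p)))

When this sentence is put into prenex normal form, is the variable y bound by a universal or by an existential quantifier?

universal

First replace A → B with ¬A ∨ B.
  \neg (\neg (\exists z\, \forall y\, (F(y) \lor \neg N(z))) \land \neg (\exists u\, N(u))) \lor \neg (\exists w\, \exists p\, (\neg F(w) \lor F(p)))
Move each ¬ inward, flipping quantifiers it crosses:
  (\exists z\, \forall y\, (F(y) \lor \neg N(z))) \lor (\exists u\, N(u)) \lor (\forall w\, \forall p\, (F(w) \land \neg F(p)))
All bound variables are already distinct, so no renaming is needed.
Finally move all quantifiers to the prefix:
  \exists z\, \forall y\, \exists u\, \forall w\, \forall p\, (F(y) \lor \neg N(z) \lor N(u) \lor F(w) \land \neg F(p))
The quantifier \forall y sits under an even number of negations (counting the antecedent side of each →), so it remains universal.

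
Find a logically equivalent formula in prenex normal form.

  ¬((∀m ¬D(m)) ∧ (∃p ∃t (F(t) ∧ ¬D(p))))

Drive negations inward (¬∀x A ≡ ∃x ¬A, ¬∃x A ≡ ∀x ¬A, De Morgan for ∧/∨):
  (∃m D(m)) ∨ (∀p ∀t (¬F(t) ∨ D(p)))
Extract every quantifier outward, since the variables are now distinct and don't occur free across branches:
  ∃m ∀p ∀t (D(m) ∨ ¬F(t) ∨ D(p))

∃m ∀p ∀t (D(m) ∨ ¬F(t) ∨ D(p))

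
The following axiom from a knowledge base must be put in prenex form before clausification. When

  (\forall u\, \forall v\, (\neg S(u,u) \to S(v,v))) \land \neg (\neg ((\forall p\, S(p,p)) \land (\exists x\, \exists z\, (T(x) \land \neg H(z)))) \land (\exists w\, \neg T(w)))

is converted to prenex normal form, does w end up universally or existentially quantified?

Rewrite implications/biconditionals: A → B as ¬A ∨ B.
  (\forall u\, \forall v\, (\neg \neg S(u,u) \lor S(v,v))) \land \neg (\neg ((\forall p\, S(p,p)) \land (\exists x\, \exists z\, (T(x) \land \neg H(z)))) \land (\exists w\, \neg T(w)))
Move each ¬ inward, flipping quantifiers it crosses:
  (\forall u\, \forall v\, (S(u,u) \lor S(v,v))) \land ((\forall p\, S(p,p)) \land (\exists x\, \exists z\, (T(x) \land \neg H(z))) \lor (\forall w\, T(w)))
Finally move all quantifiers to the prefix:
  \forall u\, \forall v\, \forall p\, \exists x\, \exists z\, \forall w\, ((S(u,u) \lor S(v,v)) \land (S(p,p) \land T(x) \land \neg H(z) \lor T(w)))
The quantifier \exists w sits under an odd number of negations (counting the antecedent side of each →), so it flips to \forall w.

universal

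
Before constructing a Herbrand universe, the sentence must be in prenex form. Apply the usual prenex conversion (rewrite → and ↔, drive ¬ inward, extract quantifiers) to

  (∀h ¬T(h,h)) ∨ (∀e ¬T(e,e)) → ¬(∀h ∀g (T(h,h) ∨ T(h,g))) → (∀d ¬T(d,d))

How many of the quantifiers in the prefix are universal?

3

Rewrite implications/biconditionals: A → B as ¬A ∨ B.
  ¬((∀h ¬T(h,h)) ∨ (∀e ¬T(e,e))) ∨ ¬¬(∀h ∀g (T(h,h) ∨ T(h,g))) ∨ (∀d ¬T(d,d))
Push ¬ through the quantifiers and connectives to reach negation normal form:
  (∃h T(h,h)) ∧ (∃e T(e,e)) ∨ (∀h ∀g (T(h,h) ∨ T(h,g))) ∨ (∀d ¬T(d,d))
Standardize variables apart so no two quantifiers bind the same name: h↦r.
  (∃h T(h,h)) ∧ (∃e T(e,e)) ∨ (∀r ∀g (T(r,r) ∨ T(r,g))) ∨ (∀d ¬T(d,d))
Finally move all quantifiers to the prefix:
  ∃h ∃e ∀r ∀g ∀d (T(h,h) ∧ T(e,e) ∨ T(r,r) ∨ T(r,g) ∨ ¬T(d,d))
The prefix is ∃h ∃e ∀r ∀g ∀d: 3 universal, 2 existential.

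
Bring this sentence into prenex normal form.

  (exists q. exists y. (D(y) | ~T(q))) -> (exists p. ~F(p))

forall q. forall y. exists p. (~D(y) & T(q) | ~F(p))

Rewrite implications/biconditionals: A → B as ¬A ∨ B.
  ~(exists q. exists y. (D(y) | ~T(q))) | (exists p. ~F(p))
Drive negations inward (¬∀x A ≡ ∃x ¬A, ¬∃x A ≡ ∀x ¬A, De Morgan for ∧/∨):
  (forall q. forall y. (~D(y) & T(q))) | (exists p. ~F(p))
All bound variables are already distinct, so no renaming is needed.
Finally move all quantifiers to the prefix:
  forall q. forall y. exists p. (~D(y) & T(q) | ~F(p))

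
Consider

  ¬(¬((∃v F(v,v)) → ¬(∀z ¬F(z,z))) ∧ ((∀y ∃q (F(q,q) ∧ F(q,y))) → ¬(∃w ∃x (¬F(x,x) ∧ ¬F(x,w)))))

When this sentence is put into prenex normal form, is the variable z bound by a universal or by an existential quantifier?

existential

Rewrite implications/biconditionals: A → B as ¬A ∨ B.
  ¬(¬(¬(∃v F(v,v)) ∨ ¬(∀z ¬F(z,z))) ∧ (¬(∀y ∃q (F(q,q) ∧ F(q,y))) ∨ ¬(∃w ∃x (¬F(x,x) ∧ ¬F(x,w)))))
Push ¬ through the quantifiers and connectives to reach negation normal form:
  (∀v ¬F(v,v)) ∨ (∃z F(z,z)) ∨ (∀y ∃q (F(q,q) ∧ F(q,y))) ∧ (∃w ∃x (¬F(x,x) ∧ ¬F(x,w)))
All bound variables are already distinct, so no renaming is needed.
Extract every quantifier outward, since the variables are now distinct and don't occur free across branches:
  ∀v ∃z ∀y ∃q ∃w ∃x (¬F(v,v) ∨ F(z,z) ∨ F(q,q) ∧ F(q,y) ∧ ¬F(x,x) ∧ ¬F(x,w))
The quantifier ∀z sits under an odd number of negations (counting the antecedent side of each →), so it flips to ∃z.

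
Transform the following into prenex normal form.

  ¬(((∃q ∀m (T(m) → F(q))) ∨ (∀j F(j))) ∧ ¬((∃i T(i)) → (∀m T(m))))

First replace A → B with ¬A ∨ B.
  ¬(((∃q ∀m (¬T(m) ∨ F(q))) ∨ (∀j F(j))) ∧ ¬(¬(∃i T(i)) ∨ (∀m T(m))))
Drive negations inward (¬∀x A ≡ ∃x ¬A, ¬∃x A ≡ ∀x ¬A, De Morgan for ∧/∨):
  (∀q ∃m (T(m) ∧ ¬F(q))) ∧ (∃j ¬F(j)) ∨ (∀i ¬T(i)) ∨ (∀m T(m))
Rename bound variables to avoid capture: m↦t.
  (∀q ∃m (T(m) ∧ ¬F(q))) ∧ (∃j ¬F(j)) ∨ (∀i ¬T(i)) ∨ (∀t T(t))
Extract every quantifier outward, since the variables are now distinct and don't occur free across branches:
  ∀q ∃m ∃j ∀i ∀t (T(m) ∧ ¬F(q) ∧ ¬F(j) ∨ ¬T(i) ∨ T(t))

∀q ∃m ∃j ∀i ∀t (T(m) ∧ ¬F(q) ∧ ¬F(j) ∨ ¬T(i) ∨ T(t))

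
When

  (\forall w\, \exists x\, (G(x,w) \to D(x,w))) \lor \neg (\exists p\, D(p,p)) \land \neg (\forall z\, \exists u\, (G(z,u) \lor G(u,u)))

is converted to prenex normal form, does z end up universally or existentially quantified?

Eliminate → and ↔ using ¬ and ∨.
  (\forall w\, \exists x\, (\neg G(x,w) \lor D(x,w))) \lor \neg (\exists p\, D(p,p)) \land \neg (\forall z\, \exists u\, (G(z,u) \lor G(u,u)))
Move each ¬ inward, flipping quantifiers it crosses:
  (\forall w\, \exists x\, (\neg G(x,w) \lor D(x,w))) \lor (\forall p\, \neg D(p,p)) \land (\exists z\, \forall u\, (\neg G(z,u) \land \neg G(u,u)))
Finally move all quantifiers to the prefix:
  \forall w\, \exists x\, \forall p\, \exists z\, \forall u\, (\neg G(x,w) \lor D(x,w) \lor \neg D(p,p) \land \neg G(z,u) \land \neg G(u,u))
The quantifier \forall z sits under an odd number of negations (counting the antecedent side of each →), so it flips to \exists z.

existential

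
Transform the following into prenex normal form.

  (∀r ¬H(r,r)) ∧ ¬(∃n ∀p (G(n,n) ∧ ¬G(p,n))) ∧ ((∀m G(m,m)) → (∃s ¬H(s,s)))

∀r ∀n ∃p ∃m ∃s (¬H(r,r) ∧ (¬G(n,n) ∨ G(p,n)) ∧ (¬G(m,m) ∨ ¬H(s,s)))

Rewrite implications/biconditionals: A → B as ¬A ∨ B.
  (∀r ¬H(r,r)) ∧ ¬(∃n ∀p (G(n,n) ∧ ¬G(p,n))) ∧ (¬(∀m G(m,m)) ∨ (∃s ¬H(s,s)))
Push ¬ through the quantifiers and connectives to reach negation normal form:
  (∀r ¬H(r,r)) ∧ (∀n ∃p (¬G(n,n) ∨ G(p,n))) ∧ ((∃m ¬G(m,m)) ∨ (∃s ¬H(s,s)))
All bound variables are already distinct, so no renaming is needed.
Finally move all quantifiers to the prefix:
  ∀r ∀n ∃p ∃m ∃s (¬H(r,r) ∧ (¬G(n,n) ∨ G(p,n)) ∧ (¬G(m,m) ∨ ¬H(s,s)))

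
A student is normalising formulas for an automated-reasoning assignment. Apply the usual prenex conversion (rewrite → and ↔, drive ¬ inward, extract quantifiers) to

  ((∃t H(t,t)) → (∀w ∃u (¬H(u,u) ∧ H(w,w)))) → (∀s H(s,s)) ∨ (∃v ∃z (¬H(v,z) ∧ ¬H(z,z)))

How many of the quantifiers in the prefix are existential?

First replace A → B with ¬A ∨ B.
  ¬(¬(∃t H(t,t)) ∨ (∀w ∃u (¬H(u,u) ∧ H(w,w)))) ∨ (∀s H(s,s)) ∨ (∃v ∃z (¬H(v,z) ∧ ¬H(z,z)))
Drive negations inward (¬∀x A ≡ ∃x ¬A, ¬∃x A ≡ ∀x ¬A, De Morgan for ∧/∨):
  (∃t H(t,t)) ∧ (∃w ∀u (H(u,u) ∨ ¬H(w,w))) ∨ (∀s H(s,s)) ∨ (∃v ∃z (¬H(v,z) ∧ ¬H(z,z)))
All bound variables are already distinct, so no renaming is needed.
Pull the quantifiers to the front (each side's bound variable is not free in the other side):
  ∃t ∃w ∀u ∀s ∃v ∃z (H(t,t) ∧ (H(u,u) ∨ ¬H(w,w)) ∨ H(s,s) ∨ ¬H(v,z) ∧ ¬H(z,z))
The prefix is ∃t ∃w ∀u ∀s ∃v ∃z: 2 universal, 4 existential.

4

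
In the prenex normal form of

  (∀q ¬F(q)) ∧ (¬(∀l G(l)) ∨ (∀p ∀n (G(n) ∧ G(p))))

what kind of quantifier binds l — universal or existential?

Move each ¬ inward, flipping quantifiers it crosses:
  (∀q ¬F(q)) ∧ ((∃l ¬G(l)) ∨ (∀p ∀n (G(n) ∧ G(p))))
All bound variables are already distinct, so no renaming is needed.
Extract every quantifier outward, since the variables are now distinct and don't occur free across branches:
  ∀q ∃l ∀p ∀n (¬F(q) ∧ (¬G(l) ∨ G(n) ∧ G(p)))
The quantifier ∀l sits under an odd number of negations, so it flips to ∃l.

existential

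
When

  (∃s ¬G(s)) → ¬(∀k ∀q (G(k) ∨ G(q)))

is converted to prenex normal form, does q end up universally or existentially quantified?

existential

Eliminate → and ↔ using ¬ and ∨.
  ¬(∃s ¬G(s)) ∨ ¬(∀k ∀q (G(k) ∨ G(q)))
Push ¬ through the quantifiers and connectives to reach negation normal form:
  (∀s G(s)) ∨ (∃k ∃q (¬G(k) ∧ ¬G(q)))
All bound variables are already distinct, so no renaming is needed.
Pull the quantifiers to the front (each side's bound variable is not free in the other side):
  ∀s ∃k ∃q (G(s) ∨ ¬G(k) ∧ ¬G(q))
The quantifier ∀q sits under an odd number of negations (counting the antecedent side of each →), so it flips to ∃q.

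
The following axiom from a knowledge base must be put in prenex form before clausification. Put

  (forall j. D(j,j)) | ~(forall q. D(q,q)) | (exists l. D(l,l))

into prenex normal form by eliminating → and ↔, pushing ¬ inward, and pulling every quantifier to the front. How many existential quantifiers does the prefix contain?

2

Move each ¬ inward, flipping quantifiers it crosses:
  (forall j. D(j,j)) | (exists q. ~D(q,q)) | (exists l. D(l,l))
All bound variables are already distinct, so no renaming is needed.
Extract every quantifier outward, since the variables are now distinct and don't occur free across branches:
  forall j. exists q. exists l. (D(j,j) | ~D(q,q) | D(l,l))
The prefix is forall j exists q exists l: 1 universal, 2 existential.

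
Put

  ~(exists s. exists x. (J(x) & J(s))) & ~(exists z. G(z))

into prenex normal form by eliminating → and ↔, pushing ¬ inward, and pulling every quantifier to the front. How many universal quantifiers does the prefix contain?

3

Push ¬ through the quantifiers and connectives to reach negation normal form:
  (forall s. forall x. (~J(x) | ~J(s))) & (forall z. ~G(z))
Pull the quantifiers to the front (each side's bound variable is not free in the other side):
  forall s. forall x. forall z. ((~J(x) | ~J(s)) & ~G(z))
The prefix is forall s forall x forall z: 3 universal, 0 existential.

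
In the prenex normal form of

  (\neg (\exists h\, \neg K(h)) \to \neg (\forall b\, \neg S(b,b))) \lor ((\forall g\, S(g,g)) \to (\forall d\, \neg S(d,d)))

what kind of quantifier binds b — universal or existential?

Rewrite implications/biconditionals: A → B as ¬A ∨ B.
  \neg \neg (\exists h\, \neg K(h)) \lor \neg (\forall b\, \neg S(b,b)) \lor \neg (\forall g\, S(g,g)) \lor (\forall d\, \neg S(d,d))
Drive negations inward (¬∀x A ≡ ∃x ¬A, ¬∃x A ≡ ∀x ¬A, De Morgan for ∧/∨):
  (\exists h\, \neg K(h)) \lor (\exists b\, S(b,b)) \lor (\exists g\, \neg S(g,g)) \lor (\forall d\, \neg S(d,d))
All bound variables are already distinct, so no renaming is needed.
Pull the quantifiers to the front (each side's bound variable is not free in the other side):
  \exists h\, \exists b\, \exists g\, \forall d\, (\neg K(h) \lor S(b,b) \lor \neg S(g,g) \lor \neg S(d,d))
The quantifier \forall b sits under an odd number of negations (counting the antecedent side of each →), so it flips to \exists b.

existential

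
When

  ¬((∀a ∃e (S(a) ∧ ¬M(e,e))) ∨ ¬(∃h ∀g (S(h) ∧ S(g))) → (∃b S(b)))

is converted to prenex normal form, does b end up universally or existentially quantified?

Rewrite implications/biconditionals: A → B as ¬A ∨ B.
  ¬(¬((∀a ∃e (S(a) ∧ ¬M(e,e))) ∨ ¬(∃h ∀g (S(h) ∧ S(g)))) ∨ (∃b S(b)))
Push ¬ through the quantifiers and connectives to reach negation normal form:
  ((∀a ∃e (S(a) ∧ ¬M(e,e))) ∨ (∀h ∃g (¬S(h) ∨ ¬S(g)))) ∧ (∀b ¬S(b))
All bound variables are already distinct, so no renaming is needed.
Extract every quantifier outward, since the variables are now distinct and don't occur free across branches:
  ∀a ∃e ∀h ∃g ∀b ((S(a) ∧ ¬M(e,e) ∨ ¬S(h) ∨ ¬S(g)) ∧ ¬S(b))
The quantifier ∃b sits under an odd number of negations (counting the antecedent side of each →), so it flips to ∀b.

universal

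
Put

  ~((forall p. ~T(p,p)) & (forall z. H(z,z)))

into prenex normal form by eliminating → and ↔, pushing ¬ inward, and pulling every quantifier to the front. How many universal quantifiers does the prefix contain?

Drive negations inward (¬∀x A ≡ ∃x ¬A, ¬∃x A ≡ ∀x ¬A, De Morgan for ∧/∨):
  (exists p. T(p,p)) | (exists z. ~H(z,z))
Finally move all quantifiers to the prefix:
  exists p. exists z. (T(p,p) | ~H(z,z))
The prefix is exists p exists z: 0 universal, 2 existential.

0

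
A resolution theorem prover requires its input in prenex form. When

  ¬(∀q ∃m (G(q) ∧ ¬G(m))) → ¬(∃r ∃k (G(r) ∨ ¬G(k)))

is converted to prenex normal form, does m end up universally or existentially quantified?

existential

First replace A → B with ¬A ∨ B.
  ¬¬(∀q ∃m (G(q) ∧ ¬G(m))) ∨ ¬(∃r ∃k (G(r) ∨ ¬G(k)))
Move each ¬ inward, flipping quantifiers it crosses:
  (∀q ∃m (G(q) ∧ ¬G(m))) ∨ (∀r ∀k (¬G(r) ∧ G(k)))
All bound variables are already distinct, so no renaming is needed.
Extract every quantifier outward, since the variables are now distinct and don't occur free across branches:
  ∀q ∃m ∀r ∀k (G(q) ∧ ¬G(m) ∨ ¬G(r) ∧ G(k))
The quantifier ∃m sits under an even number of negations (counting the antecedent side of each →), so it remains existential.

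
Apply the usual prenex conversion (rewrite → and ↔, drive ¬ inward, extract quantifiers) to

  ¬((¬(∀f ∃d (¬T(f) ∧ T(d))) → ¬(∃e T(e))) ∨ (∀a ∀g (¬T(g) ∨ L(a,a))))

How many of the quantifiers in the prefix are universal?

Rewrite implications/biconditionals: A → B as ¬A ∨ B.
  ¬(¬¬(∀f ∃d (¬T(f) ∧ T(d))) ∨ ¬(∃e T(e)) ∨ (∀a ∀g (¬T(g) ∨ L(a,a))))
Push ¬ through the quantifiers and connectives to reach negation normal form:
  (∃f ∀d (T(f) ∨ ¬T(d))) ∧ (∃e T(e)) ∧ (∃a ∃g (T(g) ∧ ¬L(a,a)))
All bound variables are already distinct, so no renaming is needed.
Extract every quantifier outward, since the variables are now distinct and don't occur free across branches:
  ∃f ∀d ∃e ∃a ∃g ((T(f) ∨ ¬T(d)) ∧ T(e) ∧ T(g) ∧ ¬L(a,a))
The prefix is ∃f ∀d ∃e ∃a ∃g: 1 universal, 4 existential.

1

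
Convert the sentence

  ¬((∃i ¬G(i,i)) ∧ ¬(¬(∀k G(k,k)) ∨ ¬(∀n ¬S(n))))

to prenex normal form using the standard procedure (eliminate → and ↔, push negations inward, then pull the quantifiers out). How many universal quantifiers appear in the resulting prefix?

1

Move each ¬ inward, flipping quantifiers it crosses:
  (∀i G(i,i)) ∨ (∃k ¬G(k,k)) ∨ (∃n S(n))
All bound variables are already distinct, so no renaming is needed.
Extract every quantifier outward, since the variables are now distinct and don't occur free across branches:
  ∀i ∃k ∃n (G(i,i) ∨ ¬G(k,k) ∨ S(n))
The prefix is ∀i ∃k ∃n: 1 universal, 2 existential.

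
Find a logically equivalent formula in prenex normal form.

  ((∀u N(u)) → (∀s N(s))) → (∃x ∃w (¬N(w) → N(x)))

∀u ∃s ∃x ∃w (N(u) ∧ ¬N(s) ∨ N(w) ∨ N(x))

Rewrite implications/biconditionals: A → B as ¬A ∨ B.
  ¬(¬(∀u N(u)) ∨ (∀s N(s))) ∨ (∃x ∃w (¬¬N(w) ∨ N(x)))
Push ¬ through the quantifiers and connectives to reach negation normal form:
  (∀u N(u)) ∧ (∃s ¬N(s)) ∨ (∃x ∃w (N(w) ∨ N(x)))
Extract every quantifier outward, since the variables are now distinct and don't occur free across branches:
  ∀u ∃s ∃x ∃w (N(u) ∧ ¬N(s) ∨ N(w) ∨ N(x))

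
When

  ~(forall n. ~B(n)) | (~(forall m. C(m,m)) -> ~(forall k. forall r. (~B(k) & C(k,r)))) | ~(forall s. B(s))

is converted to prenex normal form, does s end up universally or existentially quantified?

Rewrite implications/biconditionals: A → B as ¬A ∨ B.
  ~(forall n. ~B(n)) | ~~(forall m. C(m,m)) | ~(forall k. forall r. (~B(k) & C(k,r))) | ~(forall s. B(s))
Push ¬ through the quantifiers and connectives to reach negation normal form:
  (exists n. B(n)) | (forall m. C(m,m)) | (exists k. exists r. (B(k) | ~C(k,r))) | (exists s. ~B(s))
Finally move all quantifiers to the prefix:
  exists n. forall m. exists k. exists r. exists s. (B(n) | C(m,m) | B(k) | ~C(k,r) | ~B(s))
The quantifier forall s sits under an odd number of negations (counting the antecedent side of each →), so it flips to exists s.

existential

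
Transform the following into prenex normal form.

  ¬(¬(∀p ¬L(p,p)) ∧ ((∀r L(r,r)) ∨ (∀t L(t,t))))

Push ¬ through the quantifiers and connectives to reach negation normal form:
  (∀p ¬L(p,p)) ∨ (∃r ¬L(r,r)) ∧ (∃t ¬L(t,t))
All bound variables are already distinct, so no renaming is needed.
Finally move all quantifiers to the prefix:
  ∀p ∃r ∃t (¬L(p,p) ∨ ¬L(r,r) ∧ ¬L(t,t))

∀p ∃r ∃t (¬L(p,p) ∨ ¬L(r,r) ∧ ¬L(t,t))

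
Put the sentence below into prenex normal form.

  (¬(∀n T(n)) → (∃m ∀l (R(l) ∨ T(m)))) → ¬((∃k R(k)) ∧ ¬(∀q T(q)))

Eliminate → and ↔ using ¬ and ∨.
  ¬(¬¬(∀n T(n)) ∨ (∃m ∀l (R(l) ∨ T(m)))) ∨ ¬((∃k R(k)) ∧ ¬(∀q T(q)))
Drive negations inward (¬∀x A ≡ ∃x ¬A, ¬∃x A ≡ ∀x ¬A, De Morgan for ∧/∨):
  (∃n ¬T(n)) ∧ (∀m ∃l (¬R(l) ∧ ¬T(m))) ∨ (∀k ¬R(k)) ∨ (∀q T(q))
All bound variables are already distinct, so no renaming is needed.
Finally move all quantifiers to the prefix:
  ∃n ∀m ∃l ∀k ∀q (¬T(n) ∧ ¬R(l) ∧ ¬T(m) ∨ ¬R(k) ∨ T(q))

∃n ∀m ∃l ∀k ∀q (¬T(n) ∧ ¬R(l) ∧ ¬T(m) ∨ ¬R(k) ∨ T(q))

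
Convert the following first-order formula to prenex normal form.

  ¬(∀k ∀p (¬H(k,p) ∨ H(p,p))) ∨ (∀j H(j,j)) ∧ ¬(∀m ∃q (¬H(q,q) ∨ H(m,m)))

∃k ∃p ∀j ∃m ∀q (H(k,p) ∧ ¬H(p,p) ∨ H(j,j) ∧ H(q,q) ∧ ¬H(m,m))

Move each ¬ inward, flipping quantifiers it crosses:
  (∃k ∃p (H(k,p) ∧ ¬H(p,p))) ∨ (∀j H(j,j)) ∧ (∃m ∀q (H(q,q) ∧ ¬H(m,m)))
Extract every quantifier outward, since the variables are now distinct and don't occur free across branches:
  ∃k ∃p ∀j ∃m ∀q (H(k,p) ∧ ¬H(p,p) ∨ H(j,j) ∧ H(q,q) ∧ ¬H(m,m))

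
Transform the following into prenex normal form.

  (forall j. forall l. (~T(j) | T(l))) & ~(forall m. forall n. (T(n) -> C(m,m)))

forall j. forall l. exists m. exists n. ((~T(j) | T(l)) & T(n) & ~C(m,m))

Rewrite implications/biconditionals: A → B as ¬A ∨ B.
  (forall j. forall l. (~T(j) | T(l))) & ~(forall m. forall n. (~T(n) | C(m,m)))
Move each ¬ inward, flipping quantifiers it crosses:
  (forall j. forall l. (~T(j) | T(l))) & (exists m. exists n. (T(n) & ~C(m,m)))
All bound variables are already distinct, so no renaming is needed.
Pull the quantifiers to the front (each side's bound variable is not free in the other side):
  forall j. forall l. exists m. exists n. ((~T(j) | T(l)) & T(n) & ~C(m,m))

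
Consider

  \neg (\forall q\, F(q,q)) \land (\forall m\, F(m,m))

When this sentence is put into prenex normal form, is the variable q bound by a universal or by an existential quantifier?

existential

Move each ¬ inward, flipping quantifiers it crosses:
  (\exists q\, \neg F(q,q)) \land (\forall m\, F(m,m))
All bound variables are already distinct, so no renaming is needed.
Extract every quantifier outward, since the variables are now distinct and don't occur free across branches:
  \exists q\, \forall m\, (\neg F(q,q) \land F(m,m))
The quantifier \forall q sits under an odd number of negations, so it flips to \exists q.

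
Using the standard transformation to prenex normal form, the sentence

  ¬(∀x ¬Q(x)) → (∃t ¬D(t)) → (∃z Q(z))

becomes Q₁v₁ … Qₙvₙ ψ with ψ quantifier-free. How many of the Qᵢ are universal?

First replace A → B with ¬A ∨ B.
  ¬¬(∀x ¬Q(x)) ∨ ¬(∃t ¬D(t)) ∨ (∃z Q(z))
Push ¬ through the quantifiers and connectives to reach negation normal form:
  (∀x ¬Q(x)) ∨ (∀t D(t)) ∨ (∃z Q(z))
Finally move all quantifiers to the prefix:
  ∀x ∀t ∃z (¬Q(x) ∨ D(t) ∨ Q(z))
The prefix is ∀x ∀t ∃z: 2 universal, 1 existential.

2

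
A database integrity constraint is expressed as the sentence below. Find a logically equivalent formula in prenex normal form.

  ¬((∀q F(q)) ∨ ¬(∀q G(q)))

∃q ∀t (¬F(q) ∧ G(t))

Move each ¬ inward, flipping quantifiers it crosses:
  (∃q ¬F(q)) ∧ (∀q G(q))
Give each quantifier a distinct variable: q↦t.
  (∃q ¬F(q)) ∧ (∀t G(t))
Extract every quantifier outward, since the variables are now distinct and don't occur free across branches:
  ∃q ∀t (¬F(q) ∧ G(t))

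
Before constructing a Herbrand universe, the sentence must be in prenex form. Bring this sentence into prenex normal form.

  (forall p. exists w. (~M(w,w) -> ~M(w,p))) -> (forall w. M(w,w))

exists p. forall w. forall x1. (~M(w,w) & M(w,p) | M(x1,x1))

First replace A → B with ¬A ∨ B.
  ~(forall p. exists w. (~~M(w,w) | ~M(w,p))) | (forall w. M(w,w))
Move each ¬ inward, flipping quantifiers it crosses:
  (exists p. forall w. (~M(w,w) & M(w,p))) | (forall w. M(w,w))
Give each quantifier a distinct variable: w↦x1.
  (exists p. forall w. (~M(w,w) & M(w,p))) | (forall x1. M(x1,x1))
Pull the quantifiers to the front (each side's bound variable is not free in the other side):
  exists p. forall w. forall x1. (~M(w,w) & M(w,p) | M(x1,x1))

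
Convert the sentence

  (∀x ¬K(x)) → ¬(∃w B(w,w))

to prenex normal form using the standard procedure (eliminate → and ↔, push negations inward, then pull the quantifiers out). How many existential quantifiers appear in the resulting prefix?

1

Rewrite implications/biconditionals: A → B as ¬A ∨ B.
  ¬(∀x ¬K(x)) ∨ ¬(∃w B(w,w))
Drive negations inward (¬∀x A ≡ ∃x ¬A, ¬∃x A ≡ ∀x ¬A, De Morgan for ∧/∨):
  (∃x K(x)) ∨ (∀w ¬B(w,w))
All bound variables are already distinct, so no renaming is needed.
Finally move all quantifiers to the prefix:
  ∃x ∀w (K(x) ∨ ¬B(w,w))
The prefix is ∃x ∀w: 1 universal, 1 existential.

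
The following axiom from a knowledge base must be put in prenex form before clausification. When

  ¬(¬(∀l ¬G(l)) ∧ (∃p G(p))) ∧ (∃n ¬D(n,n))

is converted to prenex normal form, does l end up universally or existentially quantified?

universal

Drive negations inward (¬∀x A ≡ ∃x ¬A, ¬∃x A ≡ ∀x ¬A, De Morgan for ∧/∨):
  ((∀l ¬G(l)) ∨ (∀p ¬G(p))) ∧ (∃n ¬D(n,n))
Finally move all quantifiers to the prefix:
  ∀l ∀p ∃n ((¬G(l) ∨ ¬G(p)) ∧ ¬D(n,n))
The quantifier ∀l sits under an even number of negations, so it remains universal.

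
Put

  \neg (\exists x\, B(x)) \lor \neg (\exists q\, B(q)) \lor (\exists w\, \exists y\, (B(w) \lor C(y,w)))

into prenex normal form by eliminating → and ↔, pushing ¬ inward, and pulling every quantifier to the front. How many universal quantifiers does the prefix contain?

Drive negations inward (¬∀x A ≡ ∃x ¬A, ¬∃x A ≡ ∀x ¬A, De Morgan for ∧/∨):
  (\forall x\, \neg B(x)) \lor (\forall q\, \neg B(q)) \lor (\exists w\, \exists y\, (B(w) \lor C(y,w)))
Pull the quantifiers to the front (each side's bound variable is not free in the other side):
  \forall x\, \forall q\, \exists w\, \exists y\, (\neg B(x) \lor \neg B(q) \lor B(w) \lor C(y,w))
The prefix is \forall x \forall q \exists w \exists y: 2 universal, 2 existential.

2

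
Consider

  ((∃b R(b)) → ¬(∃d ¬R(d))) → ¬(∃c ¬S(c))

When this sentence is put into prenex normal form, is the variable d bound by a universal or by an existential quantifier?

existential

Eliminate → and ↔ using ¬ and ∨.
  ¬(¬(∃b R(b)) ∨ ¬(∃d ¬R(d))) ∨ ¬(∃c ¬S(c))
Push ¬ through the quantifiers and connectives to reach negation normal form:
  (∃b R(b)) ∧ (∃d ¬R(d)) ∨ (∀c S(c))
All bound variables are already distinct, so no renaming is needed.
Finally move all quantifiers to the prefix:
  ∃b ∃d ∀c (R(b) ∧ ¬R(d) ∨ S(c))
The quantifier ∃d sits under an even number of negations (counting the antecedent side of each →), so it remains existential.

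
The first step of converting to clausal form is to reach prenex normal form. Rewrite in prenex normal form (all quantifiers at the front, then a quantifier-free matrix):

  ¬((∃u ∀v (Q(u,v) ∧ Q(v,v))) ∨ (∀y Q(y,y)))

∀u ∃v ∃y ((¬Q(u,v) ∨ ¬Q(v,v)) ∧ ¬Q(y,y))

Move each ¬ inward, flipping quantifiers it crosses:
  (∀u ∃v (¬Q(u,v) ∨ ¬Q(v,v))) ∧ (∃y ¬Q(y,y))
Finally move all quantifiers to the prefix:
  ∀u ∃v ∃y ((¬Q(u,v) ∨ ¬Q(v,v)) ∧ ¬Q(y,y))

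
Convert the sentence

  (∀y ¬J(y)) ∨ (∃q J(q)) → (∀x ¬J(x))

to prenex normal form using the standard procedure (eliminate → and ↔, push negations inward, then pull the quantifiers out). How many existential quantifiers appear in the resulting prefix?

Eliminate → and ↔ using ¬ and ∨.
  ¬((∀y ¬J(y)) ∨ (∃q J(q))) ∨ (∀x ¬J(x))
Move each ¬ inward, flipping quantifiers it crosses:
  (∃y J(y)) ∧ (∀q ¬J(q)) ∨ (∀x ¬J(x))
All bound variables are already distinct, so no renaming is needed.
Pull the quantifiers to the front (each side's bound variable is not free in the other side):
  ∃y ∀q ∀x (J(y) ∧ ¬J(q) ∨ ¬J(x))
The prefix is ∃y ∀q ∀x: 2 universal, 1 existential.

1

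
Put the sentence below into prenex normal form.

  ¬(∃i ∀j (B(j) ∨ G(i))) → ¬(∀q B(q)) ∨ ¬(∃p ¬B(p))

Rewrite implications/biconditionals: A → B as ¬A ∨ B.
  ¬¬(∃i ∀j (B(j) ∨ G(i))) ∨ ¬(∀q B(q)) ∨ ¬(∃p ¬B(p))
Drive negations inward (¬∀x A ≡ ∃x ¬A, ¬∃x A ≡ ∀x ¬A, De Morgan for ∧/∨):
  (∃i ∀j (B(j) ∨ G(i))) ∨ (∃q ¬B(q)) ∨ (∀p B(p))
Finally move all quantifiers to the prefix:
  ∃i ∀j ∃q ∀p (B(j) ∨ G(i) ∨ ¬B(q) ∨ B(p))

∃i ∀j ∃q ∀p (B(j) ∨ G(i) ∨ ¬B(q) ∨ B(p))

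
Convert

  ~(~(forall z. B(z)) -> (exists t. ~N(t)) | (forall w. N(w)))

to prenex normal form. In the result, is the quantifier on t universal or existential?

First replace A → B with ¬A ∨ B.
  ~(~~(forall z. B(z)) | (exists t. ~N(t)) | (forall w. N(w)))
Move each ¬ inward, flipping quantifiers it crosses:
  (exists z. ~B(z)) & (forall t. N(t)) & (exists w. ~N(w))
Finally move all quantifiers to the prefix:
  exists z. forall t. exists w. (~B(z) & N(t) & ~N(w))
The quantifier exists t sits under an odd number of negations (counting the antecedent side of each →), so it flips to forall t.

universal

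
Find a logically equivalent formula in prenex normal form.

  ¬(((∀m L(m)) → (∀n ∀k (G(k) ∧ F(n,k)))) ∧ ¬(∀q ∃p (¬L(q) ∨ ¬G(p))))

Rewrite implications/biconditionals: A → B as ¬A ∨ B.
  ¬((¬(∀m L(m)) ∨ (∀n ∀k (G(k) ∧ F(n,k)))) ∧ ¬(∀q ∃p (¬L(q) ∨ ¬G(p))))
Drive negations inward (¬∀x A ≡ ∃x ¬A, ¬∃x A ≡ ∀x ¬A, De Morgan for ∧/∨):
  (∀m L(m)) ∧ (∃n ∃k (¬G(k) ∨ ¬F(n,k))) ∨ (∀q ∃p (¬L(q) ∨ ¬G(p)))
All bound variables are already distinct, so no renaming is needed.
Finally move all quantifiers to the prefix:
  ∀m ∃n ∃k ∀q ∃p (L(m) ∧ (¬G(k) ∨ ¬F(n,k)) ∨ ¬L(q) ∨ ¬G(p))

∀m ∃n ∃k ∀q ∃p (L(m) ∧ (¬G(k) ∨ ¬F(n,k)) ∨ ¬L(q) ∨ ¬G(p))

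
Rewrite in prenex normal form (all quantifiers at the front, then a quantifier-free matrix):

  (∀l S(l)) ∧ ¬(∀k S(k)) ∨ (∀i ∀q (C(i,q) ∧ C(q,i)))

∀l ∃k ∀i ∀q (S(l) ∧ ¬S(k) ∨ C(i,q) ∧ C(q,i))

Drive negations inward (¬∀x A ≡ ∃x ¬A, ¬∃x A ≡ ∀x ¬A, De Morgan for ∧/∨):
  (∀l S(l)) ∧ (∃k ¬S(k)) ∨ (∀i ∀q (C(i,q) ∧ C(q,i)))
Pull the quantifiers to the front (each side's bound variable is not free in the other side):
  ∀l ∃k ∀i ∀q (S(l) ∧ ¬S(k) ∨ C(i,q) ∧ C(q,i))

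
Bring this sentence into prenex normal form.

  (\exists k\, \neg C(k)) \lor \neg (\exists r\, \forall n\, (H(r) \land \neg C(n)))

\exists k\, \forall r\, \exists n\, (\neg C(k) \lor \neg H(r) \lor C(n))

Drive negations inward (¬∀x A ≡ ∃x ¬A, ¬∃x A ≡ ∀x ¬A, De Morgan for ∧/∨):
  (\exists k\, \neg C(k)) \lor (\forall r\, \exists n\, (\neg H(r) \lor C(n)))
Finally move all quantifiers to the prefix:
  \exists k\, \forall r\, \exists n\, (\neg C(k) \lor \neg H(r) \lor C(n))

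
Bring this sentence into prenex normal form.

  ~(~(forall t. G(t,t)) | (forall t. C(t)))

forall t. exists v1. (G(t,t) & ~C(v1))

Push ¬ through the quantifiers and connectives to reach negation normal form:
  (forall t. G(t,t)) & (exists t. ~C(t))
Rename bound variables to avoid capture: t↦v1.
  (forall t. G(t,t)) & (exists v1. ~C(v1))
Extract every quantifier outward, since the variables are now distinct and don't occur free across branches:
  forall t. exists v1. (G(t,t) & ~C(v1))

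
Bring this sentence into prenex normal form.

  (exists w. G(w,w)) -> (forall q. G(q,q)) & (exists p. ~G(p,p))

forall w. forall q. exists p. (~G(w,w) | G(q,q) & ~G(p,p))

Rewrite implications/biconditionals: A → B as ¬A ∨ B.
  ~(exists w. G(w,w)) | (forall q. G(q,q)) & (exists p. ~G(p,p))
Drive negations inward (¬∀x A ≡ ∃x ¬A, ¬∃x A ≡ ∀x ¬A, De Morgan for ∧/∨):
  (forall w. ~G(w,w)) | (forall q. G(q,q)) & (exists p. ~G(p,p))
Pull the quantifiers to the front (each side's bound variable is not free in the other side):
  forall w. forall q. exists p. (~G(w,w) | G(q,q) & ~G(p,p))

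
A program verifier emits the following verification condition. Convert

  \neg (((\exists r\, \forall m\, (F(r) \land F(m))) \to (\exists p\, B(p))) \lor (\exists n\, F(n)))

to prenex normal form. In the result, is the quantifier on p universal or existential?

Rewrite implications/biconditionals: A → B as ¬A ∨ B.
  \neg (\neg (\exists r\, \forall m\, (F(r) \land F(m))) \lor (\exists p\, B(p)) \lor (\exists n\, F(n)))
Push ¬ through the quantifiers and connectives to reach negation normal form:
  (\exists r\, \forall m\, (F(r) \land F(m))) \land (\forall p\, \neg B(p)) \land (\forall n\, \neg F(n))
Extract every quantifier outward, since the variables are now distinct and don't occur free across branches:
  \exists r\, \forall m\, \forall p\, \forall n\, (F(r) \land F(m) \land \neg B(p) \land \neg F(n))
The quantifier \exists p sits under an odd number of negations (counting the antecedent side of each →), so it flips to \forall p.

universal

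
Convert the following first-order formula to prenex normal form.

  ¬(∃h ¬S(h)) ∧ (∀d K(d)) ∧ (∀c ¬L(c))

∀h ∀d ∀c (S(h) ∧ K(d) ∧ ¬L(c))

Drive negations inward (¬∀x A ≡ ∃x ¬A, ¬∃x A ≡ ∀x ¬A, De Morgan for ∧/∨):
  (∀h S(h)) ∧ (∀d K(d)) ∧ (∀c ¬L(c))
All bound variables are already distinct, so no renaming is needed.
Pull the quantifiers to the front (each side's bound variable is not free in the other side):
  ∀h ∀d ∀c (S(h) ∧ K(d) ∧ ¬L(c))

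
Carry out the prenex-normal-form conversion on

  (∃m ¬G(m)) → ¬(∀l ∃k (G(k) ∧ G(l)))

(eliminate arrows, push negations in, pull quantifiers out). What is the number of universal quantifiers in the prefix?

2

Rewrite implications/biconditionals: A → B as ¬A ∨ B.
  ¬(∃m ¬G(m)) ∨ ¬(∀l ∃k (G(k) ∧ G(l)))
Drive negations inward (¬∀x A ≡ ∃x ¬A, ¬∃x A ≡ ∀x ¬A, De Morgan for ∧/∨):
  (∀m G(m)) ∨ (∃l ∀k (¬G(k) ∨ ¬G(l)))
All bound variables are already distinct, so no renaming is needed.
Finally move all quantifiers to the prefix:
  ∀m ∃l ∀k (G(m) ∨ ¬G(k) ∨ ¬G(l))
The prefix is ∀m ∃l ∀k: 2 universal, 1 existential.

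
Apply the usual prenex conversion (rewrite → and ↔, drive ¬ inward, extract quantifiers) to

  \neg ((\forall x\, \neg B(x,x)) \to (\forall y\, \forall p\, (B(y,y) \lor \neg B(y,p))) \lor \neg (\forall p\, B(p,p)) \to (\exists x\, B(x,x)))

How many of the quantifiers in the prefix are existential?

1

Eliminate → and ↔ using ¬ and ∨.
  \neg (\neg (\forall x\, \neg B(x,x)) \lor \neg ((\forall y\, \forall p\, (B(y,y) \lor \neg B(y,p))) \lor \neg (\forall p\, B(p,p))) \lor (\exists x\, B(x,x)))
Move each ¬ inward, flipping quantifiers it crosses:
  (\forall x\, \neg B(x,x)) \land ((\forall y\, \forall p\, (B(y,y) \lor \neg B(y,p))) \lor (\exists p\, \neg B(p,p))) \land (\forall x\, \neg B(x,x))
Rename bound variables to avoid capture: p↦s, x↦q.
  (\forall x\, \neg B(x,x)) \land ((\forall y\, \forall p\, (B(y,y) \lor \neg B(y,p))) \lor (\exists s\, \neg B(s,s))) \land (\forall q\, \neg B(q,q))
Pull the quantifiers to the front (each side's bound variable is not free in the other side):
  \forall x\, \forall y\, \forall p\, \exists s\, \forall q\, (\neg B(x,x) \land (B(y,y) \lor \neg B(y,p) \lor \neg B(s,s)) \land \neg B(q,q))
The prefix is \forall x \forall y \forall p \exists s \forall q: 4 universal, 1 existential.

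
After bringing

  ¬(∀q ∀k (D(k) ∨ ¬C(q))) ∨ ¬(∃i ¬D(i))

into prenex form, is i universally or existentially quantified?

universal

Move each ¬ inward, flipping quantifiers it crosses:
  (∃q ∃k (¬D(k) ∧ C(q))) ∨ (∀i D(i))
All bound variables are already distinct, so no renaming is needed.
Finally move all quantifiers to the prefix:
  ∃q ∃k ∀i (¬D(k) ∧ C(q) ∨ D(i))
The quantifier ∃i sits under an odd number of negations, so it flips to ∀i.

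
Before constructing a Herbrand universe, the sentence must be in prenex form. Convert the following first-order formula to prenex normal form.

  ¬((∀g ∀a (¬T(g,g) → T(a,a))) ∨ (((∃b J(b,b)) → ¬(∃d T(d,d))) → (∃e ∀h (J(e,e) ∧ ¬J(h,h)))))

∃g ∃a ∀b ∀d ∀e ∃h (¬T(g,g) ∧ ¬T(a,a) ∧ (¬J(b,b) ∨ ¬T(d,d)) ∧ (¬J(e,e) ∨ J(h,h)))

First replace A → B with ¬A ∨ B.
  ¬((∀g ∀a (¬¬T(g,g) ∨ T(a,a))) ∨ ¬(¬(∃b J(b,b)) ∨ ¬(∃d T(d,d))) ∨ (∃e ∀h (J(e,e) ∧ ¬J(h,h))))
Push ¬ through the quantifiers and connectives to reach negation normal form:
  (∃g ∃a (¬T(g,g) ∧ ¬T(a,a))) ∧ ((∀b ¬J(b,b)) ∨ (∀d ¬T(d,d))) ∧ (∀e ∃h (¬J(e,e) ∨ J(h,h)))
Extract every quantifier outward, since the variables are now distinct and don't occur free across branches:
  ∃g ∃a ∀b ∀d ∀e ∃h (¬T(g,g) ∧ ¬T(a,a) ∧ (¬J(b,b) ∨ ¬T(d,d)) ∧ (¬J(e,e) ∨ J(h,h)))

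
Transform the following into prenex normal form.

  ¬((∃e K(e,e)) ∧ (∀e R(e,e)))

Drive negations inward (¬∀x A ≡ ∃x ¬A, ¬∃x A ≡ ∀x ¬A, De Morgan for ∧/∨):
  (∀e ¬K(e,e)) ∨ (∃e ¬R(e,e))
Rename bound variables to avoid capture: e↦v1.
  (∀e ¬K(e,e)) ∨ (∃v1 ¬R(v1,v1))
Pull the quantifiers to the front (each side's bound variable is not free in the other side):
  ∀e ∃v1 (¬K(e,e) ∨ ¬R(v1,v1))

∀e ∃v1 (¬K(e,e) ∨ ¬R(v1,v1))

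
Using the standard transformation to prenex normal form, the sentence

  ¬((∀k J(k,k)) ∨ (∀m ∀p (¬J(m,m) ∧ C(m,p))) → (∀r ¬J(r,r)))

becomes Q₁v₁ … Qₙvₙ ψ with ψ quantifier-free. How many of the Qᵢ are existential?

Eliminate → and ↔ using ¬ and ∨.
  ¬(¬((∀k J(k,k)) ∨ (∀m ∀p (¬J(m,m) ∧ C(m,p)))) ∨ (∀r ¬J(r,r)))
Drive negations inward (¬∀x A ≡ ∃x ¬A, ¬∃x A ≡ ∀x ¬A, De Morgan for ∧/∨):
  ((∀k J(k,k)) ∨ (∀m ∀p (¬J(m,m) ∧ C(m,p)))) ∧ (∃r J(r,r))
All bound variables are already distinct, so no renaming is needed.
Pull the quantifiers to the front (each side's bound variable is not free in the other side):
  ∀k ∀m ∀p ∃r ((J(k,k) ∨ ¬J(m,m) ∧ C(m,p)) ∧ J(r,r))
The prefix is ∀k ∀m ∀p ∃r: 3 universal, 1 existential.

1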